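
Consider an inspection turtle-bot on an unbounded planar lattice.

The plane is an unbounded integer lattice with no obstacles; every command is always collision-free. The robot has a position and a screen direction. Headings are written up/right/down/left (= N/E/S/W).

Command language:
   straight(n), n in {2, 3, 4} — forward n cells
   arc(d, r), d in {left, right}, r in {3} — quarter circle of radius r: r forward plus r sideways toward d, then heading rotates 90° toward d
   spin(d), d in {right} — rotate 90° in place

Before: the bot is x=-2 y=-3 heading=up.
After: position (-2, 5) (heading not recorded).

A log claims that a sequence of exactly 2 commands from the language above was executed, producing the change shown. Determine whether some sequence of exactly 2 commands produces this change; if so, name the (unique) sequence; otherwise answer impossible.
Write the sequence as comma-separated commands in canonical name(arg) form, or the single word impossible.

straight(4), straight(4)

from: x=-2 y=-3 heading=up
1. straight(4) → x=-2 y=1 heading=up
2. straight(4) → x=-2 y=5 heading=up
uniquely the one of 36 2-step routes that fits.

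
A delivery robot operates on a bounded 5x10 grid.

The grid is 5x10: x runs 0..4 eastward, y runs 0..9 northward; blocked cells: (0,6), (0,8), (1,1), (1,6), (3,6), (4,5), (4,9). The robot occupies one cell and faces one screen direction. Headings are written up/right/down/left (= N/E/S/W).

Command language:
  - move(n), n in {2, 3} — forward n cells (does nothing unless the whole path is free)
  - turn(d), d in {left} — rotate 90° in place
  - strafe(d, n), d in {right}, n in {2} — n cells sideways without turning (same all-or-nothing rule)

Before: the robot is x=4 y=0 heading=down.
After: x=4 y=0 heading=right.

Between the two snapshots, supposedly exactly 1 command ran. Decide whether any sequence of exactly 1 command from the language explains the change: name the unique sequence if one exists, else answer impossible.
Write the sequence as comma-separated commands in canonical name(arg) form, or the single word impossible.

key: parked at (4,0) the whole time — nothing moves the robot
begin: x=4 y=0 heading=down
step 1 (turn(left)): x=4 y=0 heading=right
uniquely the one of 4 1-step routes that fits.

turn(left)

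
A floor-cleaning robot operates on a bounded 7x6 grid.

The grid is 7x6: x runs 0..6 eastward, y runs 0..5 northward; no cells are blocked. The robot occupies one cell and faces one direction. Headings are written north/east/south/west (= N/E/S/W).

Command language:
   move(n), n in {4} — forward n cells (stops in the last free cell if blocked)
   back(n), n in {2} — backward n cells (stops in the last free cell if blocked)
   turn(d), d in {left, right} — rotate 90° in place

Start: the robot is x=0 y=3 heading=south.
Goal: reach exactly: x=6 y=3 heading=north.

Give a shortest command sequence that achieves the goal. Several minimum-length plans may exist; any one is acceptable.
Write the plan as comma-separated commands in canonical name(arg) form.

start: x=0 y=3 heading=south
[1] after turn(left): x=0 y=3 heading=east
[2] after move(4): x=4 y=3 heading=east
[3] after move(4): x=6 y=3 heading=east
[4] after turn(left): x=6 y=3 heading=north
shorter routes all fall short; 4 is best.

turn(left), move(4), move(4), turn(left)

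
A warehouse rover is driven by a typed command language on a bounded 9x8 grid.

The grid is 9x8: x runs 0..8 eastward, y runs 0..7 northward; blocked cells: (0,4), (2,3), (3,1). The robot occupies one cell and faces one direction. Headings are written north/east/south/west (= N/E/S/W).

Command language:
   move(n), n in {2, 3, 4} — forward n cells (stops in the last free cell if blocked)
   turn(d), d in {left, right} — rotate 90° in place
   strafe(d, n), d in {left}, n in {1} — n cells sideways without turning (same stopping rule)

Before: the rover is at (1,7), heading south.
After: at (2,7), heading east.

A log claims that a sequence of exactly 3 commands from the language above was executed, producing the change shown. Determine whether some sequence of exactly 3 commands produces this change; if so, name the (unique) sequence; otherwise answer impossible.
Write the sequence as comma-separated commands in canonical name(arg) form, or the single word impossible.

key: the second strafe(left, 1) runs into the grid edge before its full distance
from: at (1,7), heading south
t=1 strafe(left, 1) ⇒ at (2,7), heading south
t=2 turn(left) ⇒ at (2,7), heading east
t=3 strafe(left, 1) ⇒ at (2,7), heading east
uniquely the one of 216 3-step routes that fits.

strafe(left, 1), turn(left), strafe(left, 1)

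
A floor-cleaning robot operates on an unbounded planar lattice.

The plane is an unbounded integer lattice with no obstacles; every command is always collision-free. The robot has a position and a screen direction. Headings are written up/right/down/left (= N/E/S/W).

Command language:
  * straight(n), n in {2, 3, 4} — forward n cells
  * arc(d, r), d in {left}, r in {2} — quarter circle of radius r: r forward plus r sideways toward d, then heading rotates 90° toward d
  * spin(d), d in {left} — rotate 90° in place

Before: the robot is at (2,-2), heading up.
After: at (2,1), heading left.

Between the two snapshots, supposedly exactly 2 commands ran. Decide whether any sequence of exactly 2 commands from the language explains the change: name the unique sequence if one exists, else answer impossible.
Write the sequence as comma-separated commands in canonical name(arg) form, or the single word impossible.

straight(3), spin(left)

key: order matters: swapping straight(3) and spin(left) lands elsewhere
from: at (2,-2), heading up
t=1 straight(3) ⇒ at (2,1), heading up
t=2 spin(left) ⇒ at (2,1), heading left
no other 2-command option fits: unique.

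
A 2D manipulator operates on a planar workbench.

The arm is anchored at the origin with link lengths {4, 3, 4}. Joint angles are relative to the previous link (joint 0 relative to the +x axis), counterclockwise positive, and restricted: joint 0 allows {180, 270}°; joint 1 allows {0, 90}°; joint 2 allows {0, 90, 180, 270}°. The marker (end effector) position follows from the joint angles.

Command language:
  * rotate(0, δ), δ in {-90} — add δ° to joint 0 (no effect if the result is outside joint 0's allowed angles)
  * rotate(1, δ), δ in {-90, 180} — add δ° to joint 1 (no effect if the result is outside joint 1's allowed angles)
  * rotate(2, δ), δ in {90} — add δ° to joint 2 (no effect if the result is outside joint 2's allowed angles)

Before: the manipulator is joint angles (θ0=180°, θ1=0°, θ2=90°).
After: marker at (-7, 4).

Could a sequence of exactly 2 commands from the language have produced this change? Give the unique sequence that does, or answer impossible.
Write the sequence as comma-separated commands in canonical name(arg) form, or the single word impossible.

begin: joint angles (θ0=180°, θ1=0°, θ2=90°)
step 1 (rotate(2, 90)): joint angles (θ0=180°, θ1=0°, θ2=180°)
step 2 (rotate(2, 90)): joint angles (θ0=180°, θ1=0°, θ2=270°)
no other 2-command option fits: unique.

rotate(2, 90), rotate(2, 90)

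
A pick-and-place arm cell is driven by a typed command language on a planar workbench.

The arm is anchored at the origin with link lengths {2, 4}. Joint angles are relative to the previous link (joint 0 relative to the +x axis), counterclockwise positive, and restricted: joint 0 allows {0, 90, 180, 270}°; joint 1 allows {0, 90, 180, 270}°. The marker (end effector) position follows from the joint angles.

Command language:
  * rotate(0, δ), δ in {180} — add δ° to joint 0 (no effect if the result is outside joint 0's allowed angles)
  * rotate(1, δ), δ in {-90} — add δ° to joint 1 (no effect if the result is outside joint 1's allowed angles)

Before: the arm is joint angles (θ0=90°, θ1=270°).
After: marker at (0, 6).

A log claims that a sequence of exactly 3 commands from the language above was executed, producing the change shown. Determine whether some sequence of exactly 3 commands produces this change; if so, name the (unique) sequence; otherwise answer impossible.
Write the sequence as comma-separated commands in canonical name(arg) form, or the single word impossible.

begin: joint angles (θ0=90°, θ1=270°)
step 1 (rotate(1, -90)): joint angles (θ0=90°, θ1=180°)
step 2 (rotate(1, -90)): joint angles (θ0=90°, θ1=90°)
step 3 (rotate(1, -90)): joint angles (θ0=90°, θ1=0°)
no rival 3-sequence matches.

rotate(1, -90), rotate(1, -90), rotate(1, -90)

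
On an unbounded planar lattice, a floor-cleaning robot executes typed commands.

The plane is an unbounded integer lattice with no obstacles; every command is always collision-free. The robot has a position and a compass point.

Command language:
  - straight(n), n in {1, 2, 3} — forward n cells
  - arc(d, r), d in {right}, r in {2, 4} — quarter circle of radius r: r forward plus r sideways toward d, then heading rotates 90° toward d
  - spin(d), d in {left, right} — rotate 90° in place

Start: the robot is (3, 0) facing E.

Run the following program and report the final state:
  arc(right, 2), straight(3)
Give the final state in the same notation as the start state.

(5, -5) facing S

from: (3, 0) facing E
[1] after arc(right, 2): (5, -2) facing S
[2] after straight(3): (5, -5) facing S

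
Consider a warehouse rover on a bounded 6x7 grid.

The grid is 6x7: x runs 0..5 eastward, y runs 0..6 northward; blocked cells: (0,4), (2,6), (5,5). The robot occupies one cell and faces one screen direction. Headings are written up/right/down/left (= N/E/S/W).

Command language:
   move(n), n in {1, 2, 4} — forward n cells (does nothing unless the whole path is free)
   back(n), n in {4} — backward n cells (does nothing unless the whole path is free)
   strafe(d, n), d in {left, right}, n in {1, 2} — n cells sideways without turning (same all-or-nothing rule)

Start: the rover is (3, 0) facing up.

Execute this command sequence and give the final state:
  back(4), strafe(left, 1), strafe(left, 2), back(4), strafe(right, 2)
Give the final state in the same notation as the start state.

start: (3, 0) facing up
1. back(4) → (3, 0) facing up
2. strafe(left, 1) → (2, 0) facing up
3. strafe(left, 2) → (0, 0) facing up
4. back(4) → (0, 0) facing up
5. strafe(right, 2) → (2, 0) facing up

(2, 0) facing up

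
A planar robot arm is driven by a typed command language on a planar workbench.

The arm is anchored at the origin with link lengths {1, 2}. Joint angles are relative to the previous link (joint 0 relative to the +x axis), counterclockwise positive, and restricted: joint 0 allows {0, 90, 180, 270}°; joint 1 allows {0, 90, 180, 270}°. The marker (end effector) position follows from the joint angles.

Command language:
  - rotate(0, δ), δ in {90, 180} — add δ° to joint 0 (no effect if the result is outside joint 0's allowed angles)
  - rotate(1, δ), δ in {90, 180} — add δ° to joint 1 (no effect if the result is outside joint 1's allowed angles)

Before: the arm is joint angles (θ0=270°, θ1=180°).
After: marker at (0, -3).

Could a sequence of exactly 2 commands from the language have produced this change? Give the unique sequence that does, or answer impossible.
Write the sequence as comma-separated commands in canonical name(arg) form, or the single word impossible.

rotate(1, 90), rotate(1, 90)

t0: joint angles (θ0=270°, θ1=180°)
t=1 rotate(1, 90) ⇒ joint angles (θ0=270°, θ1=270°)
t=2 rotate(1, 90) ⇒ joint angles (θ0=270°, θ1=0°)
no rival 2-sequence matches.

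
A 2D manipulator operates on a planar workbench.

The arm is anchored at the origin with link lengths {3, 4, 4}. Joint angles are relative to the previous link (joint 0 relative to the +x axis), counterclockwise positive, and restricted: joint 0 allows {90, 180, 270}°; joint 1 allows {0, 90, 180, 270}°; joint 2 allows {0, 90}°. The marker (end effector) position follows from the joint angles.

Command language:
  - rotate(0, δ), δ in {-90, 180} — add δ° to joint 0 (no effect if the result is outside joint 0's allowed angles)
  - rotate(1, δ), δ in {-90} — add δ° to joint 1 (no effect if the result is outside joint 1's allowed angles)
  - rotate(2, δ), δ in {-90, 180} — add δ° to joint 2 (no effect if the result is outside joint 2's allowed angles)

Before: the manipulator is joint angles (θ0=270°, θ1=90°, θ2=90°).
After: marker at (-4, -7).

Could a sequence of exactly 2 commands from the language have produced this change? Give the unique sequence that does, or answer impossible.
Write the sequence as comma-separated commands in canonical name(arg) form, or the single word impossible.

begin: joint angles (θ0=270°, θ1=90°, θ2=90°)
1. rotate(1, -90) → joint angles (θ0=270°, θ1=0°, θ2=90°)
2. rotate(1, -90) → joint angles (θ0=270°, θ1=270°, θ2=90°)
no other 2-command option fits: unique.

rotate(1, -90), rotate(1, -90)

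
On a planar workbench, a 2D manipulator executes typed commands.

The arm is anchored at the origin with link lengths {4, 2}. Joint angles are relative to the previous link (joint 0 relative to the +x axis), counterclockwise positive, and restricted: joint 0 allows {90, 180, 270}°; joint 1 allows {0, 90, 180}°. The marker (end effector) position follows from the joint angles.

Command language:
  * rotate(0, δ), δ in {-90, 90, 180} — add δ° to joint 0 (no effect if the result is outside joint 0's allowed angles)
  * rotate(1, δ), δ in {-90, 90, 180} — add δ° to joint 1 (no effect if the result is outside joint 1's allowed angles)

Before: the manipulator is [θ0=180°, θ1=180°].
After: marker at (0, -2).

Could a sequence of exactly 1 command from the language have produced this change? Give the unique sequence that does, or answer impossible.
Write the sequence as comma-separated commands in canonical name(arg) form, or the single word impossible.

rotate(0, 90)

start: [θ0=180°, θ1=180°]
1. rotate(0, 90) → [θ0=270°, θ1=180°]
uniquely the one of 6 1-step routes that fits.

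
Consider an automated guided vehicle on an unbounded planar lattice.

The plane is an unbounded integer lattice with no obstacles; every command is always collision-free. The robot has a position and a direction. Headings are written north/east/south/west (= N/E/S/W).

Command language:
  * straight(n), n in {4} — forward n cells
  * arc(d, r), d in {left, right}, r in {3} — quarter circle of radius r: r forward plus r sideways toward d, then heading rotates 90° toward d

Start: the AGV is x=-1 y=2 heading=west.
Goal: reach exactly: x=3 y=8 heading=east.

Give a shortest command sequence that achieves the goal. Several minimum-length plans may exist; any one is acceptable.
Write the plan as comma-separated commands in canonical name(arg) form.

initial: x=-1 y=2 heading=west
step 1 (arc(right, 3)): x=-4 y=5 heading=north
step 2 (arc(right, 3)): x=-1 y=8 heading=east
step 3 (straight(4)): x=3 y=8 heading=east
no 2-step plan works, so 3 is optimal.

arc(right, 3), arc(right, 3), straight(4)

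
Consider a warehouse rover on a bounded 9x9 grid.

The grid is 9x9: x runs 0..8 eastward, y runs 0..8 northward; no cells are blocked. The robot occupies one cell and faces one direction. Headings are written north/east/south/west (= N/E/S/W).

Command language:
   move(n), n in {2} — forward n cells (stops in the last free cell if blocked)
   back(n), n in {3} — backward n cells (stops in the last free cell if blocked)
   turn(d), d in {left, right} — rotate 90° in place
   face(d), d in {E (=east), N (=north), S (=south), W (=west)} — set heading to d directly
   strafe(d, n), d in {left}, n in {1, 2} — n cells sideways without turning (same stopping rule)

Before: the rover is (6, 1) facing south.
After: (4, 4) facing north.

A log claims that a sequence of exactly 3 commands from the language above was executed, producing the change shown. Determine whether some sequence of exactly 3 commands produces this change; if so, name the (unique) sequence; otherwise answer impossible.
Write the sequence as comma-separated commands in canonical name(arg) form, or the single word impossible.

key: cell and facing (now N) both changed — the 3 commands mix motion and turning
begin: (6, 1) facing south
[1] after back(3): (6, 4) facing south
[2] after face(N): (6, 4) facing north
[3] after strafe(left, 2): (4, 4) facing north
uniquely the one of 1000 3-step routes that fits.

back(3), face(N), strafe(left, 2)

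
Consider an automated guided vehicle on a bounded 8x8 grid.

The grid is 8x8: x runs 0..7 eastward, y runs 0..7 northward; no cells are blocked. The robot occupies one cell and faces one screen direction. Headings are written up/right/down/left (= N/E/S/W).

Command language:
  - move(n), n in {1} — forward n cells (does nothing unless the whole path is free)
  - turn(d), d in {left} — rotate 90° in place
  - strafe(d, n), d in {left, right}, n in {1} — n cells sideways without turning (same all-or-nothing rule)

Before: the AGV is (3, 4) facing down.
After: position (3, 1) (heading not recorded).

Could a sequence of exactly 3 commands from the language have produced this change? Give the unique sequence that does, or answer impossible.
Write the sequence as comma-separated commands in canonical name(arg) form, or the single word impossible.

t0: (3, 4) facing down
t=1 move(1) ⇒ (3, 3) facing down
t=2 move(1) ⇒ (3, 2) facing down
t=3 move(1) ⇒ (3, 1) facing down
no rival 3-sequence matches.

move(1), move(1), move(1)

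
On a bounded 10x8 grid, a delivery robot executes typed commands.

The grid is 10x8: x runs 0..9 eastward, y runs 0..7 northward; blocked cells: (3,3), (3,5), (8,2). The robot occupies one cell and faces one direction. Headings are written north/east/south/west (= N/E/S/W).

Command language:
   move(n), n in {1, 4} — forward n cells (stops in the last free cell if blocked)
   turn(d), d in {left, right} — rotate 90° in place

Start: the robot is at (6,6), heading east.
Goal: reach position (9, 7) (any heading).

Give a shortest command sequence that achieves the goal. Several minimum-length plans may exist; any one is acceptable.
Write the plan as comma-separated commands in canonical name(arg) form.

move(4), turn(left), move(4)

t0: at (6,6), heading east
t=1 move(4) ⇒ at (9,6), heading east
t=2 turn(left) ⇒ at (9,6), heading north
t=3 move(4) ⇒ at (9,7), heading north
nothing shorter than 3 reaches the goal.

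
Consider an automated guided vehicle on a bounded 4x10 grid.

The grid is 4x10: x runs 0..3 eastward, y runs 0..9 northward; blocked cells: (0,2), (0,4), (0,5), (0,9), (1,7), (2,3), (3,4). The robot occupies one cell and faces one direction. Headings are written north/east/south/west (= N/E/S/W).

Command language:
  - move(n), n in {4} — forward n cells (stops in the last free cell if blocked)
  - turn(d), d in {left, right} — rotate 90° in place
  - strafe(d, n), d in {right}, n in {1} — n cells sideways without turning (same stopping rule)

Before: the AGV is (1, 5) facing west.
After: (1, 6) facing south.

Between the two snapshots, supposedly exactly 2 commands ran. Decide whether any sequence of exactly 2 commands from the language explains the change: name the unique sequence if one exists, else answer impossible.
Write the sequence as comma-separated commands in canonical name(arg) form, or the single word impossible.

key: position moved to (1,6) AND the heading swung to S — translation plus rotation needed
t0: (1, 5) facing west
1. strafe(right, 1) → (1, 6) facing west
2. turn(left) → (1, 6) facing south
all 16 alternatives checked — unique.

strafe(right, 1), turn(left)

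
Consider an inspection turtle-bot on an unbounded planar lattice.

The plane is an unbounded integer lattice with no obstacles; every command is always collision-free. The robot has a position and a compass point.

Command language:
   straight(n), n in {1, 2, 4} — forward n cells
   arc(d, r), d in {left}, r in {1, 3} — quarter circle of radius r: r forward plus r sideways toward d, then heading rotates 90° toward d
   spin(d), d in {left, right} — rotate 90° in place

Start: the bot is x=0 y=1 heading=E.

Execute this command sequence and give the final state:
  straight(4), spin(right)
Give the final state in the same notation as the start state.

x=4 y=1 heading=S

from: x=0 y=1 heading=E
1. straight(4) → x=4 y=1 heading=E
2. spin(right) → x=4 y=1 heading=S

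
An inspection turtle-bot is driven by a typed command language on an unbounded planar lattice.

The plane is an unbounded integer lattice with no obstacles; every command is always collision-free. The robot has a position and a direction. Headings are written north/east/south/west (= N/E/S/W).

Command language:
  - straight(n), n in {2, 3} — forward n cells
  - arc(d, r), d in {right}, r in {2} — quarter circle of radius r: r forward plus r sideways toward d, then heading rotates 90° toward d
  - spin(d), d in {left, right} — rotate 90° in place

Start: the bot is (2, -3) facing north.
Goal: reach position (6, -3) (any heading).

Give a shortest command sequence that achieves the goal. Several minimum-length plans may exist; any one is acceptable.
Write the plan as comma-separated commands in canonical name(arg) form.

initial: (2, -3) facing north
[1] after arc(right, 2): (4, -1) facing east
[2] after arc(right, 2): (6, -3) facing south
nothing shorter than 2 reaches the goal.

arc(right, 2), arc(right, 2)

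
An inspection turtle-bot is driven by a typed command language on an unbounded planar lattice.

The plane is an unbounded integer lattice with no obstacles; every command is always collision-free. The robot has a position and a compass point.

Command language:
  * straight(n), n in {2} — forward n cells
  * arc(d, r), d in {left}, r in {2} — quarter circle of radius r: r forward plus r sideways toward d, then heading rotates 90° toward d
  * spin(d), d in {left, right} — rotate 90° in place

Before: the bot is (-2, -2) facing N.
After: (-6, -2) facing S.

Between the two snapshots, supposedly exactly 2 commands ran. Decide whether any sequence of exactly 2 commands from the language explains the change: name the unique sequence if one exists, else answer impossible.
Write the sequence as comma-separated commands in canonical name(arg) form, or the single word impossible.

arc(left, 2), arc(left, 2)

key: position moved to (-6,-2) AND the heading swung to S — translation plus rotation needed
initial: (-2, -2) facing N
1. arc(left, 2) → (-4, 0) facing W
2. arc(left, 2) → (-6, -2) facing S
no other 2-command option fits: unique.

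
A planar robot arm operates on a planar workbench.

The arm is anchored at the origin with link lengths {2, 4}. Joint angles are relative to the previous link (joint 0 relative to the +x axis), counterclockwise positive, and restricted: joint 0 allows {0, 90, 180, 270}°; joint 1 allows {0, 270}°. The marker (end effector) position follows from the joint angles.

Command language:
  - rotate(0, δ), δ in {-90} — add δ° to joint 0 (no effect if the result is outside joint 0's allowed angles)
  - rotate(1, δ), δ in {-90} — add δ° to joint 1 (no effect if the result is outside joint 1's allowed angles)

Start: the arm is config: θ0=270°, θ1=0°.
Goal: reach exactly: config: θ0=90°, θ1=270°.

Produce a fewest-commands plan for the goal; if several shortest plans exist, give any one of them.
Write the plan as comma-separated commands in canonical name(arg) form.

rotate(0, -90), rotate(0, -90), rotate(1, -90)

initial: config: θ0=270°, θ1=0°
t=1 rotate(0, -90) ⇒ config: θ0=180°, θ1=0°
t=2 rotate(0, -90) ⇒ config: θ0=90°, θ1=0°
t=3 rotate(1, -90) ⇒ config: θ0=90°, θ1=270°
shorter routes all fall short; 3 is best.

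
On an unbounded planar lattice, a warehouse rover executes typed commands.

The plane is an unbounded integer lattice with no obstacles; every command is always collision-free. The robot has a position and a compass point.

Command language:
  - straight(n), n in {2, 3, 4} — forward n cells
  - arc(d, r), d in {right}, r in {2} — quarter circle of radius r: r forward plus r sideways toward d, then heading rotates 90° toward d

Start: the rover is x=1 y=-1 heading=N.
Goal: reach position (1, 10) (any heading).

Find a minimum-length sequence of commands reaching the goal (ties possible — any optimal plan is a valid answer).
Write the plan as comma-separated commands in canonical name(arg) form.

straight(4), straight(4), straight(3)

initial: x=1 y=-1 heading=N
[1] after straight(4): x=1 y=3 heading=N
[2] after straight(4): x=1 y=7 heading=N
[3] after straight(3): x=1 y=10 heading=N
minimal: 3 command(s), checked below 3.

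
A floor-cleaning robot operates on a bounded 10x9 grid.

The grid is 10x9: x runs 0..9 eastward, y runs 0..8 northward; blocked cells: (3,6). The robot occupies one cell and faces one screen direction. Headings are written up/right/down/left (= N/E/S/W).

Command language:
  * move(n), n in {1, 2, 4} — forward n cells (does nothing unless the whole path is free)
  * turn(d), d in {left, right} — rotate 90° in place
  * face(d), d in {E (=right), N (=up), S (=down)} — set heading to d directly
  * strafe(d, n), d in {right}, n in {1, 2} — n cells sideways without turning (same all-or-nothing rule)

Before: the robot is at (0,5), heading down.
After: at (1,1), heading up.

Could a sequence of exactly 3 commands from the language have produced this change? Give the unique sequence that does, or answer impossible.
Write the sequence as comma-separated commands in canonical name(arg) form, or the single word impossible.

key: position moved to (1,1) AND the heading swung to N — translation plus rotation needed
t0: at (0,5), heading down
1. move(4) → at (0,1), heading down
2. face(N) → at (0,1), heading up
3. strafe(right, 1) → at (1,1), heading up
all 1000 alternatives checked — unique.

move(4), face(N), strafe(right, 1)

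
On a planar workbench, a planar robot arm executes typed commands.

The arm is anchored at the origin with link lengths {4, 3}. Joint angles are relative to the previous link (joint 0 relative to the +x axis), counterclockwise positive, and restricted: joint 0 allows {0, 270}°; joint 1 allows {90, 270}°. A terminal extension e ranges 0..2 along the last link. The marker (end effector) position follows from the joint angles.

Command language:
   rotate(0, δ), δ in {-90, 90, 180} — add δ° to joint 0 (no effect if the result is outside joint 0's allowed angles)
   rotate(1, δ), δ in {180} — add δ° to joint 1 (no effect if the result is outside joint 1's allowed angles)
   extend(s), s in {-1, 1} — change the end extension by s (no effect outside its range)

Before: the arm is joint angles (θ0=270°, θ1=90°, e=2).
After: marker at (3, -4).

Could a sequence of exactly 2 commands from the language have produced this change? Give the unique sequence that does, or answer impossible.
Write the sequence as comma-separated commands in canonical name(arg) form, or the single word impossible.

begin: joint angles (θ0=270°, θ1=90°, e=2)
1. extend(-1) → joint angles (θ0=270°, θ1=90°, e=1)
2. extend(-1) → joint angles (θ0=270°, θ1=90°, e=0)
no other 2-command option fits: unique.

extend(-1), extend(-1)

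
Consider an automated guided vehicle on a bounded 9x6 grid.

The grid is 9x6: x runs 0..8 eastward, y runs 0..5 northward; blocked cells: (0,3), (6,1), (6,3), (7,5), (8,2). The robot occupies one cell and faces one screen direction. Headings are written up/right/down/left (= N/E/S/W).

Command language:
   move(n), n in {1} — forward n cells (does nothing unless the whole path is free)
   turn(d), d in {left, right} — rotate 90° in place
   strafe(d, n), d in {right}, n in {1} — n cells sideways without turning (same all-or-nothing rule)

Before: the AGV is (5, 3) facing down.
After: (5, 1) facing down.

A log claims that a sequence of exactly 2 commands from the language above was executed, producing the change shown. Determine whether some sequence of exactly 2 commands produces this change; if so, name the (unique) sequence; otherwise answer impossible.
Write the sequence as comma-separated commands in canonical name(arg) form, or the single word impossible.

key: heading stays S — no command in the sequence turns
from: (5, 3) facing down
t=1 move(1) ⇒ (5, 2) facing down
t=2 move(1) ⇒ (5, 1) facing down
no rival 2-sequence matches.

move(1), move(1)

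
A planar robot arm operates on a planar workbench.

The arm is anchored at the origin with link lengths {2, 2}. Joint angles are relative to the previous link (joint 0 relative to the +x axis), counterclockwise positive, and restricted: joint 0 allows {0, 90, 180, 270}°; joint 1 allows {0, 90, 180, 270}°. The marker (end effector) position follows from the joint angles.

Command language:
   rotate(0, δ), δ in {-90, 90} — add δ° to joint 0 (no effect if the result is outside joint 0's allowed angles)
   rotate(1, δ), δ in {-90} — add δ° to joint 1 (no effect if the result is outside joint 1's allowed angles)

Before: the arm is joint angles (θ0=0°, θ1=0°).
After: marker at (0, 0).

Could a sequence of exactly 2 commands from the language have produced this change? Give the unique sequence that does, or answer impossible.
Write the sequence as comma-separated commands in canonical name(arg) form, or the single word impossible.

rotate(1, -90), rotate(1, -90)

initial: joint angles (θ0=0°, θ1=0°)
t=1 rotate(1, -90) ⇒ joint angles (θ0=0°, θ1=270°)
t=2 rotate(1, -90) ⇒ joint angles (θ0=0°, θ1=180°)
no rival 2-sequence matches.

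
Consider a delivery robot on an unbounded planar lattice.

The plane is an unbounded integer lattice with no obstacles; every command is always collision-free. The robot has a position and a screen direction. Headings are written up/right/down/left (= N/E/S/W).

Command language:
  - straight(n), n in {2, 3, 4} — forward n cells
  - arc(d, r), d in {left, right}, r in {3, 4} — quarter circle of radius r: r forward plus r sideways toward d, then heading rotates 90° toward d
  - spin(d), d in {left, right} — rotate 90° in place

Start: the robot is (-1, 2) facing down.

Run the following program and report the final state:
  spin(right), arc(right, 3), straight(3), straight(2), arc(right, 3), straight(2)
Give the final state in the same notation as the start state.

(1, 13) facing right

start: (-1, 2) facing down
1. spin(right) → (-1, 2) facing left
2. arc(right, 3) → (-4, 5) facing up
3. straight(3) → (-4, 8) facing up
4. straight(2) → (-4, 10) facing up
5. arc(right, 3) → (-1, 13) facing right
6. straight(2) → (1, 13) facing right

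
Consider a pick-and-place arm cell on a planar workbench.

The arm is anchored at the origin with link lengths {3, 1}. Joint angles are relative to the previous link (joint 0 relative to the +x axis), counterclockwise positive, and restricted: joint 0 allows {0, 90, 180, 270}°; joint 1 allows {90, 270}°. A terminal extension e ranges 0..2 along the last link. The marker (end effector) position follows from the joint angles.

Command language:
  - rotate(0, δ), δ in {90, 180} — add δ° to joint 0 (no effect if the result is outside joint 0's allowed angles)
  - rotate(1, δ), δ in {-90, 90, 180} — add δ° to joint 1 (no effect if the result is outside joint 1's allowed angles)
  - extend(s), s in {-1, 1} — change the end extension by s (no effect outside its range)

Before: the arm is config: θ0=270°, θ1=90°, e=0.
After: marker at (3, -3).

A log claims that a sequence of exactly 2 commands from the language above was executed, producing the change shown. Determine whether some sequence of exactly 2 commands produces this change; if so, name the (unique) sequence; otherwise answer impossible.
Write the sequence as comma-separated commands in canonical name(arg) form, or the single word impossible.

from: config: θ0=270°, θ1=90°, e=0
1. extend(1) → config: θ0=270°, θ1=90°, e=1
2. extend(1) → config: θ0=270°, θ1=90°, e=2
uniquely the one of 49 2-step routes that fits.

extend(1), extend(1)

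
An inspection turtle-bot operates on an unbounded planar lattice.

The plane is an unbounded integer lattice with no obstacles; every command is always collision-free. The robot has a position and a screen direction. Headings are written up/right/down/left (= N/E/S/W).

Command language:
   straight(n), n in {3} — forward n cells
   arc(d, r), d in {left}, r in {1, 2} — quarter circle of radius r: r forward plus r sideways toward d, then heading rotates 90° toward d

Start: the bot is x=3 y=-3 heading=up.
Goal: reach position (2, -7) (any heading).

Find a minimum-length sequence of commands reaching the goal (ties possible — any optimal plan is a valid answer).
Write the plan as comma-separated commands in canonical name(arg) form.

arc(left, 1), arc(left, 1), straight(3), arc(left, 1)

begin: x=3 y=-3 heading=up
[1] after arc(left, 1): x=2 y=-2 heading=left
[2] after arc(left, 1): x=1 y=-3 heading=down
[3] after straight(3): x=1 y=-6 heading=down
[4] after arc(left, 1): x=2 y=-7 heading=right
no 3-step plan works, so 4 is optimal.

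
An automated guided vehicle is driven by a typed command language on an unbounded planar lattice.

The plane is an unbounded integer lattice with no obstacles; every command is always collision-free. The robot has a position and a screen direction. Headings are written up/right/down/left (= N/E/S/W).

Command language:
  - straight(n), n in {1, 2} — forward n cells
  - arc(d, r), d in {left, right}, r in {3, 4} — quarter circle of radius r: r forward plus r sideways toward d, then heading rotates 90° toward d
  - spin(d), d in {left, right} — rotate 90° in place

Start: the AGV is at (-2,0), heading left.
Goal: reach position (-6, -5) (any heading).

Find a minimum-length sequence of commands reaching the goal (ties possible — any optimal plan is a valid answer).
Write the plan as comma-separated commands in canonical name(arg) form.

t0: at (-2,0), heading left
step 1 (arc(left, 4)): at (-6,-4), heading down
step 2 (straight(1)): at (-6,-5), heading down
no 1-step plan works, so 2 is optimal.

arc(left, 4), straight(1)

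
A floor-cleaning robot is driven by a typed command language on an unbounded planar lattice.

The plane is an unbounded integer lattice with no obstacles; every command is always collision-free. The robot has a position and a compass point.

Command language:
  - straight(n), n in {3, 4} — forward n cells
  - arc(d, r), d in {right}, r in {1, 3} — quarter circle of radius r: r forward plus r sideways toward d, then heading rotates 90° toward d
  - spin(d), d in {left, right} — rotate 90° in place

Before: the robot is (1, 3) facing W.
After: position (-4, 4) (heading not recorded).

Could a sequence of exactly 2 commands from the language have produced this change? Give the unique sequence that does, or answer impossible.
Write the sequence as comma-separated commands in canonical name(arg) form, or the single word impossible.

straight(4), arc(right, 1)

key: order matters: swapping straight(4) and arc(right, 1) lands elsewhere
begin: (1, 3) facing W
step 1 (straight(4)): (-3, 3) facing W
step 2 (arc(right, 1)): (-4, 4) facing N
no rival 2-sequence matches.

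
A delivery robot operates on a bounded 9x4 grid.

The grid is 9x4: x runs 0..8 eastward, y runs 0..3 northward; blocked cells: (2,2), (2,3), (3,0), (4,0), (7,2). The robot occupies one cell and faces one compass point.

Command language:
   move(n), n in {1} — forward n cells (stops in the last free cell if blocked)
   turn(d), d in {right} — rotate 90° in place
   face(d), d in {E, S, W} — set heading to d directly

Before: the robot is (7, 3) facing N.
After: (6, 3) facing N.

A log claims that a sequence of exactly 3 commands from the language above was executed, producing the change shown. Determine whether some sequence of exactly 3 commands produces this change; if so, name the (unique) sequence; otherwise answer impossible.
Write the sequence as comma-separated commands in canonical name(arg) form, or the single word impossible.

face(W), move(1), turn(right)

key: heading stays N — rotations cancel among the 3 commands
from: (7, 3) facing N
1. face(W) → (7, 3) facing W
2. move(1) → (6, 3) facing W
3. turn(right) → (6, 3) facing N
no rival 3-sequence matches.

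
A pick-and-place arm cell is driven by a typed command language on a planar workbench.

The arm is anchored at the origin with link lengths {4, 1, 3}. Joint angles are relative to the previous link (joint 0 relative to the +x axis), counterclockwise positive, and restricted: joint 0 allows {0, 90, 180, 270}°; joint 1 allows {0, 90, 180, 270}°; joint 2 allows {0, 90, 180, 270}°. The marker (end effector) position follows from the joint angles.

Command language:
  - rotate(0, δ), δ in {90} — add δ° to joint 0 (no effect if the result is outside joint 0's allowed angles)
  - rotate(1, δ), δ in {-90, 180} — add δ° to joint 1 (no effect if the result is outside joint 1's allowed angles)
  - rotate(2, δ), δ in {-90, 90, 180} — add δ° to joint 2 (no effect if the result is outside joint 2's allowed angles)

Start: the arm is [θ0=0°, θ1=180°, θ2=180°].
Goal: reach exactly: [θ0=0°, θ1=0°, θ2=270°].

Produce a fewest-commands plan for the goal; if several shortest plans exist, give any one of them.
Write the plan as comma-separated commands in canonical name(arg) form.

rotate(2, 90), rotate(1, 180)

begin: [θ0=0°, θ1=180°, θ2=180°]
t=1 rotate(2, 90) ⇒ [θ0=0°, θ1=180°, θ2=270°]
t=2 rotate(1, 180) ⇒ [θ0=0°, θ1=0°, θ2=270°]
no 1-step plan works, so 2 is optimal.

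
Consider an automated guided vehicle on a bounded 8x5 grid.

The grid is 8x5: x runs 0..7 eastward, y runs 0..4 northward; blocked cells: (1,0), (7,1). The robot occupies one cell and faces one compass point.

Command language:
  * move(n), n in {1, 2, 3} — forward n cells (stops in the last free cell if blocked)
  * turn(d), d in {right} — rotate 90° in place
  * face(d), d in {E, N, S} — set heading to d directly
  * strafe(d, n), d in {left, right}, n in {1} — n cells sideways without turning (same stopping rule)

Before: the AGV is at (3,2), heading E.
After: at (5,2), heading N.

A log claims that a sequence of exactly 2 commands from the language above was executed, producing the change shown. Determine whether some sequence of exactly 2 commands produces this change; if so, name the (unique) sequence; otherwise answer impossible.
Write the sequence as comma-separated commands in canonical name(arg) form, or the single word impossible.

move(2), face(N)

key: running face(N) before move(2) would end elsewhere — order is forced
initial: at (3,2), heading E
[1] after move(2): at (5,2), heading E
[2] after face(N): at (5,2), heading N
all 81 alternatives checked — unique.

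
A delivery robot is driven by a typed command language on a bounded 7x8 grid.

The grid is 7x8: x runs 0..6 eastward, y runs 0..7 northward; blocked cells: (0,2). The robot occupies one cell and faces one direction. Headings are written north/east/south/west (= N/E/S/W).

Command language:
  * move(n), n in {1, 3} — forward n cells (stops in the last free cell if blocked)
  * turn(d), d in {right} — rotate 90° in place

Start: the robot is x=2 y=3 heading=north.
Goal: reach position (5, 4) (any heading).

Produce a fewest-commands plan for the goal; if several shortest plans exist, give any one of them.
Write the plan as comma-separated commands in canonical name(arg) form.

move(1), turn(right), move(3)

initial: x=2 y=3 heading=north
step 1 (move(1)): x=2 y=4 heading=north
step 2 (turn(right)): x=2 y=4 heading=east
step 3 (move(3)): x=5 y=4 heading=east
nothing shorter than 3 reaches the goal.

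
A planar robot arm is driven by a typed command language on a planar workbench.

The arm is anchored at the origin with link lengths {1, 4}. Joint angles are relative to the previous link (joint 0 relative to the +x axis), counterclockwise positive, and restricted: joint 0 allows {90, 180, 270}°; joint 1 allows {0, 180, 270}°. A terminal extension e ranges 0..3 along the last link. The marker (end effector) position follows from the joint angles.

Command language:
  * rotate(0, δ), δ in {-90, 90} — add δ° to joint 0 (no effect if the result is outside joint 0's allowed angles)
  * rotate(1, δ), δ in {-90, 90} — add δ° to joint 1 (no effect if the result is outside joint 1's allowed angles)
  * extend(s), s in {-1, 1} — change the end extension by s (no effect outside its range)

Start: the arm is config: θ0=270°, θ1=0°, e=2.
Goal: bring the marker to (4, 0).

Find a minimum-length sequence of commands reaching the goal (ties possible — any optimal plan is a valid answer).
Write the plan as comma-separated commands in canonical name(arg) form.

t0: config: θ0=270°, θ1=0°, e=2
[1] after rotate(1, -90): config: θ0=270°, θ1=270°, e=2
[2] after rotate(1, -90): config: θ0=270°, θ1=180°, e=2
[3] after rotate(0, -90): config: θ0=180°, θ1=180°, e=2
[4] after extend(-1): config: θ0=180°, θ1=180°, e=1
shorter routes all fall short; 4 is best.

rotate(1, -90), rotate(1, -90), rotate(0, -90), extend(-1)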